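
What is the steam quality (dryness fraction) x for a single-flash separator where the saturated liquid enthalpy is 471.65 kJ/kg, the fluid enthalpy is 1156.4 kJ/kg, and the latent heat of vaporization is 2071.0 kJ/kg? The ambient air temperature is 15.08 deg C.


x = (h - hf) / hfg
x = (1156.4 - 471.65) / 2071.0
x = 0.33064


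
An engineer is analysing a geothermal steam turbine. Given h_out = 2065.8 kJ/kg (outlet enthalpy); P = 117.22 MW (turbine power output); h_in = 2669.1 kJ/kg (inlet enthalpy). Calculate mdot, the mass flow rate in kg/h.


mdot = P * 1000 / (h_in - h_out)
mdot = 117.22 * 1000 / (2669.1 - 2065.8)
mdot = 194.2980 kg/s
Convert: 194.2980 kg/s * 3600.0 = 6.9947e+05 kg/h
mdot = 6.9947e+05 kg/h


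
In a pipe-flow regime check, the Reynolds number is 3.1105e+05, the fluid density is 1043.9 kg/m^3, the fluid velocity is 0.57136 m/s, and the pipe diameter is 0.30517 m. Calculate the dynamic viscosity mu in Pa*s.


mu = rho * vel * D / Re
mu = 1043.9 * 0.57136 * 0.30517 / 3.1105e+05
mu = 0.00058517 Pa*s


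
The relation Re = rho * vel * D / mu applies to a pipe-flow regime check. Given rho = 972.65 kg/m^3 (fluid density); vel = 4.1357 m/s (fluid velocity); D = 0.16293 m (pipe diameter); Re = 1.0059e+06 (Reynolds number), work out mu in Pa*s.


mu = rho * vel * D / Re
mu = 972.65 * 4.1357 * 0.16293 / 1.0059e+06
mu = 0.00065156 Pa*s


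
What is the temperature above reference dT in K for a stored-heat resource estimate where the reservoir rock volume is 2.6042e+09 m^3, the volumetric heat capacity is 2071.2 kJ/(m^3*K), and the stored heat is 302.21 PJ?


dT = Q_s * 1e12 / (Vr * rhoc)
dT = 302.21 * 1e12 / (2.6042e+09 * 2071.2)
dT = 56.029 K


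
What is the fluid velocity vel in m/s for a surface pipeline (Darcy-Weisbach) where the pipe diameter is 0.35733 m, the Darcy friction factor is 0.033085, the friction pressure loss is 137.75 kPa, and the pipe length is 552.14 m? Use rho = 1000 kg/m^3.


vel = sqrt(dP*1000*2*D / (f*L*rho))
vel = sqrt(137.75*1000*2*0.35733 / (0.033085*552.14*1000))
vel = 2.3214 m/s


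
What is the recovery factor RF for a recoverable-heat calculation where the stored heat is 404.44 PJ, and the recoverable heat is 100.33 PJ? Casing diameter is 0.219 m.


RF = Q_rec / Q_s
RF = 100.33 / 404.44
RF = 0.24807


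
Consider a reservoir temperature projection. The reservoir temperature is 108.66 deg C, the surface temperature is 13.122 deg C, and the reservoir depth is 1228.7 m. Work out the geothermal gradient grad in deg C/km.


grad = (T_res - T_surf) / d * 1000
grad = (108.66 - 13.122) / 1228.7 * 1000
grad = 77.755 deg C/km


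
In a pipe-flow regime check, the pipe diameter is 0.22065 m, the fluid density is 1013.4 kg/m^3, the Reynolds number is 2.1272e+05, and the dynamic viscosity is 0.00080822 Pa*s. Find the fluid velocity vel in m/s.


vel = Re * mu / (rho * D)
vel = 2.1272e+05 * 0.00080822 / (1013.4 * 0.22065)
vel = 0.76887 m/s


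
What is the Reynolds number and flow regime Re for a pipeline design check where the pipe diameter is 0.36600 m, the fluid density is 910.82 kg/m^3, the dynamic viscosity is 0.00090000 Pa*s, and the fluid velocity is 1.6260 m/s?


Step 1: Re = rho*vel*D/mu = 910.82*1.626*0.366/0.0009 = 6.0227e+05
Step 2: Re = 6.0227e+05 > 4000, so flow is turbulent.
Re = 6.0227e+05 (turbulent)


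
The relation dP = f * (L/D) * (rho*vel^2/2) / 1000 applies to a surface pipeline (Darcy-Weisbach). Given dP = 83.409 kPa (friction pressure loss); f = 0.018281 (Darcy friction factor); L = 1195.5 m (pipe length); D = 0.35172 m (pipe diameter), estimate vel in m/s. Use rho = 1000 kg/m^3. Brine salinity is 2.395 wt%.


vel = sqrt(dP*1000*2*D / (f*L*rho))
vel = sqrt(83.409*1000*2*0.35172 / (0.018281*1195.5*1000))
vel = 1.6385 m/s


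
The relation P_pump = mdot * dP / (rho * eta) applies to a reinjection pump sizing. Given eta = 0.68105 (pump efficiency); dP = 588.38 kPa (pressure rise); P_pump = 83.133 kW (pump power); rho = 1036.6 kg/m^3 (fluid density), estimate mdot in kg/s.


mdot = P_pump * rho * eta / dP
mdot = 83.133 * 1036.6 * 0.68105 / 588.38
mdot = 99.748 kg/s


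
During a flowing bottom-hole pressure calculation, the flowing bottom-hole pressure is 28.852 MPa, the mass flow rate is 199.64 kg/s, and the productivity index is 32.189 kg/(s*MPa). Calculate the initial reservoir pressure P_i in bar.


P_i = P_wf + mdot / PI
P_i = 28.852 + 199.64 / 32.189
P_i = 35.05412 MPa
Convert: 35.05412 MPa * 10.0 = 350.54 bar
P_i = 350.54 bar


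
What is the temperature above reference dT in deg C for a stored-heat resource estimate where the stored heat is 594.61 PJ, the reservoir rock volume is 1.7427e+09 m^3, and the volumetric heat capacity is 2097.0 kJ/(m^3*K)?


dT = Q_s * 1e12 / (Vr * rhoc)
dT = 594.61 * 1e12 / (1.7427e+09 * 2097.0)
dT = 162.7088 K
Convert (temperature difference, 1 K = 1 deg C): 162.7088 K = 162.7088 deg C
dT = 162.71 deg C


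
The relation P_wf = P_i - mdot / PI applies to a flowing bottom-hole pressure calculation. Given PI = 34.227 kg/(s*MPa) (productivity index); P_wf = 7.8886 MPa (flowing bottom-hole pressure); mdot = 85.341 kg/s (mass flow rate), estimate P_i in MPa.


P_i = P_wf + mdot / PI
P_i = 7.8886 + 85.341 / 34.227
P_i = 10.382 MPa


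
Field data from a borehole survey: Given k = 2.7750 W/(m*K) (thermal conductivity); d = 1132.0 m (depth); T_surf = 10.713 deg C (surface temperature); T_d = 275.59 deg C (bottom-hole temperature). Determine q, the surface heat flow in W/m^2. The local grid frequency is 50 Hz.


Step 1: grad = (T_d - T_surf)/d * 1000 = (275.59 - 10.713)/1132.0 * 1000 = 233.9903 deg C/km
Step 2: q = k * grad / 1000 = 2.775 * 233.9903 / 1000 = 0.64932 W/m^2
q = 0.64932 W/m^2


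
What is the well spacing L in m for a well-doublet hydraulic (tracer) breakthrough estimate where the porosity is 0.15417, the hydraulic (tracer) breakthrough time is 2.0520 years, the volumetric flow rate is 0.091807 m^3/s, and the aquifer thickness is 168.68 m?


L = sqrt(t_bt*365.25*86400*3*Qv / (pi*hr*phi))
L = sqrt(2.0520*365.25*86400*3*0.091807 / (pi*168.68*0.15417))
L = 467.23 m


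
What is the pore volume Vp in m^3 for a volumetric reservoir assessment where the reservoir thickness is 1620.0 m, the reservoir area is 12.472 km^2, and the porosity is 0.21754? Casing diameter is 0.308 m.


Vp = A * 1e6 * hr * phi
Vp = 12.472 * 1e6 * 1620.0 * 0.21754
Vp = 4.3953e+09 m^3


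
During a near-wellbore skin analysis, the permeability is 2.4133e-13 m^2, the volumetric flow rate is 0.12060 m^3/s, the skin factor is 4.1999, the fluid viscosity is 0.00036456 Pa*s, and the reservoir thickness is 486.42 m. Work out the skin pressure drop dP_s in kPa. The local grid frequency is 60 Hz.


dP_s = S * q * mu / (2*pi*k*hr) / 1000
dP_s = 4.1999 * 0.12060 * 0.00036456 / (2*pi*2.4133e-13*486.42) / 1000
dP_s = 250.35 kPa


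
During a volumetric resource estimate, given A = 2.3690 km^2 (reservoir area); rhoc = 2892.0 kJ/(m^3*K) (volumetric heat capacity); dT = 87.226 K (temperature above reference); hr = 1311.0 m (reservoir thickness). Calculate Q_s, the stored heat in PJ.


Step 1: Vr = A*1e6*hr = 2.369*1e6*1311.0 = 3.105759e+09 m^3
Step 2: Q_s = Vr*rhoc*dT/1e12 = 3.105759e+09*2892.0*87.226/1e12 = 783.45 PJ
Q_s = 783.45 PJ


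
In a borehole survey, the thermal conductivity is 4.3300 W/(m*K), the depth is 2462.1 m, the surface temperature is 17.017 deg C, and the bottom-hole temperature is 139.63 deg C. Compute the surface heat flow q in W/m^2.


Step 1: grad = (T_d - T_surf)/d * 1000 = (139.63 - 17.017)/2462.1 * 1000 = 49.80017 deg C/km
Step 2: q = k * grad / 1000 = 4.33 * 49.80017 / 1000 = 0.21563 W/m^2
q = 0.21563 W/m^2


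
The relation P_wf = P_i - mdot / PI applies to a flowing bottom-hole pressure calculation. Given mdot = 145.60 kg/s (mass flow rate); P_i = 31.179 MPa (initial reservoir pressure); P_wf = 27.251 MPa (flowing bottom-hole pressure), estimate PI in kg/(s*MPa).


PI = mdot / (P_i - P_wf)
PI = 145.60 / (31.179 - 27.251)
PI = 37.067 kg/(s*MPa)


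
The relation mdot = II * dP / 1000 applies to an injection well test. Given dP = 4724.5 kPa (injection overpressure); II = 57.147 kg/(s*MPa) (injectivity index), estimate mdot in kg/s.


mdot = II * dP / 1000
mdot = 57.147 * 4724.5 / 1000
mdot = 269.99 kg/s


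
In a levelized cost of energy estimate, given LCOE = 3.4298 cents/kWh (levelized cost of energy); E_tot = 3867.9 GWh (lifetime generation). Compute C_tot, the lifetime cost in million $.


C_tot = LCOE / 100 * E_tot
C_tot = 3.4298 / 100 * 3867.9
C_tot = 132.66 million $


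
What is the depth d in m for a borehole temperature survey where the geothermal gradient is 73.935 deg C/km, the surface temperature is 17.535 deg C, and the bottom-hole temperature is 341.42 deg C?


d = (T_d - T_surf) / grad * 1000
d = (341.42 - 17.535) / 73.935 * 1000
d = 4380.7 m


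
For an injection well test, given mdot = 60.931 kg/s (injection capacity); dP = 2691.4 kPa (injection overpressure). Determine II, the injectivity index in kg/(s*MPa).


II = mdot * 1000 / dP
II = 60.931 * 1000 / 2691.4
II = 22.639 kg/(s*MPa)


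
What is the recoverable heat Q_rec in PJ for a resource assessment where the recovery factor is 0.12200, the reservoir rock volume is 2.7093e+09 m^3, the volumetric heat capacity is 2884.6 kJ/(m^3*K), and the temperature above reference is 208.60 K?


Step 1: Q_s = Vr*rhoc*dT/1e12 = 2.7093e+09*2884.6*208.6/1e12 = 1630.260 PJ
Step 2: Q_rec = Q_s * RF = 1630.260 * 0.122 = 198.89 PJ
Q_rec = 198.89 PJ


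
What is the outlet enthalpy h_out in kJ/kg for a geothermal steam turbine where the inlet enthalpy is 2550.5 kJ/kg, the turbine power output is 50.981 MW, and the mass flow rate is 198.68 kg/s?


h_out = h_in - P * 1000 / mdot
h_out = 2550.5 - 50.981 * 1000 / 198.68
h_out = 2293.9 kJ/kg


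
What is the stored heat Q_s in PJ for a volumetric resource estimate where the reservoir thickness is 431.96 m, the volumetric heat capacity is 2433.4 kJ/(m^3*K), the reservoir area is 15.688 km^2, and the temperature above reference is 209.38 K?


Step 1: Vr = A*1e6*hr = 15.688*1e6*431.96 = 6.776588e+09 m^3
Step 2: Q_s = Vr*rhoc*dT/1e12 = 6.776588e+09*2433.4*209.38/1e12 = 3452.7 PJ
Q_s = 3452.7 PJ


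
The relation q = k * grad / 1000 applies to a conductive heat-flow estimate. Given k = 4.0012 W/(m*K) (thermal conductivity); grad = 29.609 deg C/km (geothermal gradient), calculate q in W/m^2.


q = k * grad / 1000
q = 4.0012 * 29.609 / 1000
q = 0.11847 W/m^2


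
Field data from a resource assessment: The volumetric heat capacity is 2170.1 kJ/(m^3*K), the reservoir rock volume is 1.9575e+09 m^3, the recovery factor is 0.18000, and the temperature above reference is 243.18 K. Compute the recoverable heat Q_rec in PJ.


Step 1: Q_s = Vr*rhoc*dT/1e12 = 1.9575e+09*2170.1*243.18/1e12 = 1033.022 PJ
Step 2: Q_rec = Q_s * RF = 1033.022 * 0.18 = 185.94 PJ
Q_rec = 185.94 PJ


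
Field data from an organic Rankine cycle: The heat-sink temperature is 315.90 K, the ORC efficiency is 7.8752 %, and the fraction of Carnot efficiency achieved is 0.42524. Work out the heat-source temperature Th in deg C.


Th = Tc / (1 - (eta_orc/100)/f)
Th = 315.90 / (1 - (7.8752/100)/0.42524)
Th = 387.6998 K
Convert to deg C: 387.6998 - 273.15 = 114.55 deg C
Th = 114.55 deg C


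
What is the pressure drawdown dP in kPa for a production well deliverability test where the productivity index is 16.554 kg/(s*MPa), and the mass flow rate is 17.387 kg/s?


dP = mdot * 1000 / PI
dP = 17.387 * 1000 / 16.554
dP = 1050.3 kPa


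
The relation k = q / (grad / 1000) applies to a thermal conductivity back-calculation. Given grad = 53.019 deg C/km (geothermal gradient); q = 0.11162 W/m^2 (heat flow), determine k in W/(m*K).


k = q / (grad / 1000)
k = 0.11162 / (53.019 / 1000)
k = 2.1053 W/(m*K)


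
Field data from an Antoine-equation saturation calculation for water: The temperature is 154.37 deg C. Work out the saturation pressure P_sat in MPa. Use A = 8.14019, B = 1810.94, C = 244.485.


P_sat = 10^(A - B/(C + T)) / 760 * 0.101325
P_sat = 10^(8.14019 - 1810.94/(244.485 + 154.37)) / 760 * 0.101325
P_sat = 0.53057 MPa


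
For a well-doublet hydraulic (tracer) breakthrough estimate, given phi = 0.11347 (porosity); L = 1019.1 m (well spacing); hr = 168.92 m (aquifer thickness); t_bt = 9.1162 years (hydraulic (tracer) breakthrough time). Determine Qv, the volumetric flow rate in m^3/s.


Qv = pi*hr*phi*L^2 / (3*t_bt*365.25*86400)
Qv = pi*168.92*0.11347*1019.1^2 / (3*9.1162*365.25*86400)
Qv = 0.072461 m^3/s


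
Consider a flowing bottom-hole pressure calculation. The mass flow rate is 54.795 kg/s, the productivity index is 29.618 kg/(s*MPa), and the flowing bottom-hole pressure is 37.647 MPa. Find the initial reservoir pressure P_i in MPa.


P_i = P_wf + mdot / PI
P_i = 37.647 + 54.795 / 29.618
P_i = 39.497 MPa


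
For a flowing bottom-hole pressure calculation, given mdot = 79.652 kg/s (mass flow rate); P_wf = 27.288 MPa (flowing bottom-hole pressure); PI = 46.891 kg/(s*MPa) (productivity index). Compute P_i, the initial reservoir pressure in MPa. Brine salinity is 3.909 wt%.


P_i = P_wf + mdot / PI
P_i = 27.288 + 79.652 / 46.891
P_i = 28.987 MPa


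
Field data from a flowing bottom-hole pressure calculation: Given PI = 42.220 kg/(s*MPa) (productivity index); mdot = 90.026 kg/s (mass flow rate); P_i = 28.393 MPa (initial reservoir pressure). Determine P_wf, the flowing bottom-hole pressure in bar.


P_wf = P_i - mdot / PI
P_wf = 28.393 - 90.026 / 42.220
P_wf = 26.26069 MPa
Convert: 26.26069 MPa * 10.0 = 262.61 bar
P_wf = 262.61 bar


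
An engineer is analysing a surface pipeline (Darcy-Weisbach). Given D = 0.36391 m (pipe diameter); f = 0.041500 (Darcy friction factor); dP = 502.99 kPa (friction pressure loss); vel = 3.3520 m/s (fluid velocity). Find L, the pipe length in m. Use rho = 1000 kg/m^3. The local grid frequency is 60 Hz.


L = dP*1000*D / (f*rho*vel^2/2)
L = 502.99*1000*0.36391 / (0.041500*1000*3.3520^2/2)
L = 785.10 m


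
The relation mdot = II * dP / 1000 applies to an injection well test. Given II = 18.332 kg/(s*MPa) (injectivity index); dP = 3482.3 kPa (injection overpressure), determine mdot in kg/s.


mdot = II * dP / 1000
mdot = 18.332 * 3482.3 / 1000
mdot = 63.838 kg/s


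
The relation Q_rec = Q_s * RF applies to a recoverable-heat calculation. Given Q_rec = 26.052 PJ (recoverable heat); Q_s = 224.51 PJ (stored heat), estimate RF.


RF = Q_rec / Q_s
RF = 26.052 / 224.51
RF = 0.11604


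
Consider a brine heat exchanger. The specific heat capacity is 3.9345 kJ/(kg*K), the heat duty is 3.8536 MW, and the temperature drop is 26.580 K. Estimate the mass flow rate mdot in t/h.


mdot = Q * 1000 / (cp * dT)
mdot = 3.8536 * 1000 / (3.9345 * 26.580)
mdot = 36.84869 kg/s
Convert: 36.84869 kg/s * 3.6 = 132.66 t/h
mdot = 132.66 t/h


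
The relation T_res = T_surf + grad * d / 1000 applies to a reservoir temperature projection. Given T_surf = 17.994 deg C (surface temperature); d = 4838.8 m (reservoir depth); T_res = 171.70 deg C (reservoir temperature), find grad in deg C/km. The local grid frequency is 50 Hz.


grad = (T_res - T_surf) / d * 1000
grad = (171.70 - 17.994) / 4838.8 * 1000
grad = 31.765 deg C/km


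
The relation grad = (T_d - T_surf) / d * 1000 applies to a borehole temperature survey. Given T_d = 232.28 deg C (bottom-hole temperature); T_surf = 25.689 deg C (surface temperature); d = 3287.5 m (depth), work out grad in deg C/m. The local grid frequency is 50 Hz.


grad = (T_d - T_surf) / d * 1000
grad = (232.28 - 25.689) / 3287.5 * 1000
grad = 62.84137 deg C/km
Convert: 62.84137 deg C/km * 0.001 = 0.062841 deg C/m
grad = 0.062841 deg C/m


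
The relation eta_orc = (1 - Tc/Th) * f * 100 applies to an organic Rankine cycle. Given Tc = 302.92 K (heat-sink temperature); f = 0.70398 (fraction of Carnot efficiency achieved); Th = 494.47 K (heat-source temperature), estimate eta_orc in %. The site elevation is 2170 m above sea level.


eta_orc = (1 - Tc/Th) * f * 100
eta_orc = (1 - 302.92/494.47) * 0.70398 * 100
eta_orc = 27.271 %


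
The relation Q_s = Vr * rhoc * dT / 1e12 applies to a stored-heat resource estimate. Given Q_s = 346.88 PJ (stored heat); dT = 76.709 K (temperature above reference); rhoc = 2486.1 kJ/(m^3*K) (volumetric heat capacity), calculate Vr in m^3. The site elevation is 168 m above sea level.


Vr = Q_s * 1e12 / (rhoc * dT)
Vr = 346.88 * 1e12 / (2486.1 * 76.709)
Vr = 1.8189e+09 m^3


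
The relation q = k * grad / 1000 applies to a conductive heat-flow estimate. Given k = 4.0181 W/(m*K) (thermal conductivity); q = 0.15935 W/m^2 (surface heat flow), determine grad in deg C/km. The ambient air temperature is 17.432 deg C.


grad = q * 1000 / k
grad = 0.15935 * 1000 / 4.0181
grad = 39.658 deg C/km


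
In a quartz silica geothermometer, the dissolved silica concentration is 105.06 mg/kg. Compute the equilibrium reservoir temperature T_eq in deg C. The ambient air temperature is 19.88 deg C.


T_eq = 1309 / (5.19 - log10(SiO2)) - 273.15
T_eq = 1309 / (5.19 - log10(105.06)) - 273.15
T_eq = 139.97 deg C


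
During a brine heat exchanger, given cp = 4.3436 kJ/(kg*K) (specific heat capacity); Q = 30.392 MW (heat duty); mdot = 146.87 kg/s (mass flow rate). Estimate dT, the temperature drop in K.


dT = Q * 1000 / (mdot * cp)
dT = 30.392 * 1000 / (146.87 * 4.3436)
dT = 47.641 K


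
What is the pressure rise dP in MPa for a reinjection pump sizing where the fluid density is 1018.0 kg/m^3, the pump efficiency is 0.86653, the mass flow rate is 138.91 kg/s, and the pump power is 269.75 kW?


dP = P_pump * rho * eta / mdot
dP = 269.75 * 1018.0 * 0.86653 / 138.91
dP = 1713.008 kPa
Convert: 1713.008 kPa * 0.001 = 1.7130 MPa
dP = 1.7130 MPa


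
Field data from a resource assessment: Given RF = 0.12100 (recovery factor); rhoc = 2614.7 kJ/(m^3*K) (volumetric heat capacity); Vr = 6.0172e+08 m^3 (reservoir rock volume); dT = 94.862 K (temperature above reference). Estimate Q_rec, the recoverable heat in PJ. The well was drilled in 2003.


Step 1: Q_s = Vr*rhoc*dT/1e12 = 6.0172e+08*2614.7*94.862/1e12 = 149.2480 PJ
Step 2: Q_rec = Q_s * RF = 149.2480 * 0.121 = 18.059 PJ
Q_rec = 18.059 PJ


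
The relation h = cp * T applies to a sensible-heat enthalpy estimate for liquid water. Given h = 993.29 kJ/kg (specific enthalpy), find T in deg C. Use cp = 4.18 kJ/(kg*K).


T = h / cp
T = 993.29 / 4.18
T = 237.63 deg C


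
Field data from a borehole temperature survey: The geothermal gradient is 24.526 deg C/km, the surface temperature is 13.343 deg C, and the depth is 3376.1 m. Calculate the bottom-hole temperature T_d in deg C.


T_d = T_surf + grad * d / 1000
T_d = 13.343 + 24.526 * 3376.1 / 1000
T_d = 96.145 deg C


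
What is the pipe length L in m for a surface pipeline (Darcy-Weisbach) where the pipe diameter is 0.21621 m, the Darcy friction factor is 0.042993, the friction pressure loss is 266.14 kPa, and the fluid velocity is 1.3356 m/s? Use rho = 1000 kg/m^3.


L = dP*1000*D / (f*rho*vel^2/2)
L = 266.14*1000*0.21621 / (0.042993*1000*1.3356^2/2)
L = 1500.6 m


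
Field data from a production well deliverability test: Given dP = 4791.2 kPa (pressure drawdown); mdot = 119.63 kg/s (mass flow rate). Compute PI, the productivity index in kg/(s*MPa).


PI = mdot * 1000 / dP
PI = 119.63 * 1000 / 4791.2
PI = 24.969 kg/(s*MPa)


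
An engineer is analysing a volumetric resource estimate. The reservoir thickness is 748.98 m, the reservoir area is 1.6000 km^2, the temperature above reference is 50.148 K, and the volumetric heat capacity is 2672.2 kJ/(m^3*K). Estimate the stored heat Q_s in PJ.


Step 1: Vr = A*1e6*hr = 1.6*1e6*748.98 = 1.198368e+09 m^3
Step 2: Q_s = Vr*rhoc*dT/1e12 = 1.198368e+09*2672.2*50.148/1e12 = 160.59 PJ
Q_s = 160.59 PJ


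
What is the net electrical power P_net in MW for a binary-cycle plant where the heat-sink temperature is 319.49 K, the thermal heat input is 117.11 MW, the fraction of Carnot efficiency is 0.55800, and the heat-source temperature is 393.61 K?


Step 1: eta = (1 - Tc/Th)*f = (1 - 319.49/393.61)*0.558 = 0.1050760
Step 2: P_net = eta * Q_in = 0.1050760 * 117.11 = 12.305 MW
P_net = 12.305 MW


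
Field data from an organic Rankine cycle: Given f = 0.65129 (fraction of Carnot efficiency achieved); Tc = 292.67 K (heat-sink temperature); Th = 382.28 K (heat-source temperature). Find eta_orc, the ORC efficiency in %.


eta_orc = (1 - Tc/Th) * f * 100
eta_orc = (1 - 292.67/382.28) * 0.65129 * 100
eta_orc = 15.267 %


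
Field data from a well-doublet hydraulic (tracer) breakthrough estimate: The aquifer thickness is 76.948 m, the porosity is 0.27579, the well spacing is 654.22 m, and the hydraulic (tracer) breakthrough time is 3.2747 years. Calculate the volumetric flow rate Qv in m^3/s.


Qv = pi*hr*phi*L^2 / (3*t_bt*365.25*86400)
Qv = pi*76.948*0.27579*654.22^2 / (3*3.2747*365.25*86400)
Qv = 0.092040 m^3/s


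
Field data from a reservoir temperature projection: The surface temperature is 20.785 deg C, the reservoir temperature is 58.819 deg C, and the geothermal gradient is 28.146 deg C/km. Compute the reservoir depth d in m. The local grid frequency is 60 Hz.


d = (T_res - T_surf) / grad * 1000
d = (58.819 - 20.785) / 28.146 * 1000
d = 1351.3 m


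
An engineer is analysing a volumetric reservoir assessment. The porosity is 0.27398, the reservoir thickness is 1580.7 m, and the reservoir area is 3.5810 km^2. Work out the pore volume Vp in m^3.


Vp = A * 1e6 * hr * phi
Vp = 3.5810 * 1e6 * 1580.7 * 0.27398
Vp = 1.5509e+09 m^3


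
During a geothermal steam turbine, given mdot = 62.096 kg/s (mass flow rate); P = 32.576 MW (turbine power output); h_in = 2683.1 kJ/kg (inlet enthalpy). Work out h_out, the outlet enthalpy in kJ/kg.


h_out = h_in - P * 1000 / mdot
h_out = 2683.1 - 32.576 * 1000 / 62.096
h_out = 2158.5 kJ/kg


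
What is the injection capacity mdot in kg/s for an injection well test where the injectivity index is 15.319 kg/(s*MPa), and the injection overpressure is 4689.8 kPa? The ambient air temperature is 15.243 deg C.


mdot = II * dP / 1000
mdot = 15.319 * 4689.8 / 1000
mdot = 71.843 kg/s


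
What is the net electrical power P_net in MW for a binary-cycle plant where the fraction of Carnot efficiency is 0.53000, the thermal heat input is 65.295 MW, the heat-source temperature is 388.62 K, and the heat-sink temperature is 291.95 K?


Step 1: eta = (1 - Tc/Th)*f = (1 - 291.95/388.62)*0.53 = 0.1318386
Step 2: P_net = eta * Q_in = 0.1318386 * 65.295 = 8.6084 MW
P_net = 8.6084 MW


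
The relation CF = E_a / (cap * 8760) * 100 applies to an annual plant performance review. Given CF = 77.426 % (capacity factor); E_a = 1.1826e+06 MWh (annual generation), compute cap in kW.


cap = E_a / (CF/100 * 8760)
cap = 1.1826e+06 / (77.426/100 * 8760)
cap = 174.3600 MW
Convert: 174.3600 MW * 1000.0 = 1.7436e+05 kW
cap = 1.7436e+05 kW


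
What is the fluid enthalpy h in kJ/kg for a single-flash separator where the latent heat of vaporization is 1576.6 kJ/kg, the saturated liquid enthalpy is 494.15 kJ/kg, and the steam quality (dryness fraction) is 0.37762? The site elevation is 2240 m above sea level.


h = hf + x * hfg
h = 494.15 + 0.37762 * 1576.6
h = 1089.5 kJ/kg


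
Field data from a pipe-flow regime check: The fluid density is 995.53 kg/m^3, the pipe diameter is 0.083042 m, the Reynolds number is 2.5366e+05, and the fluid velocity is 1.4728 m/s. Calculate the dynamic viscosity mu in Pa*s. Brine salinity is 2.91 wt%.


mu = rho * vel * D / Re
mu = 995.53 * 1.4728 * 0.083042 / 2.5366e+05
mu = 0.00048000 Pa*s


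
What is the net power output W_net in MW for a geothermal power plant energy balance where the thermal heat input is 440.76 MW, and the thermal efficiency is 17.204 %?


W_net = eta / 100 * Q_in
W_net = 17.204 / 100 * 440.76
W_net = 75.828 MW


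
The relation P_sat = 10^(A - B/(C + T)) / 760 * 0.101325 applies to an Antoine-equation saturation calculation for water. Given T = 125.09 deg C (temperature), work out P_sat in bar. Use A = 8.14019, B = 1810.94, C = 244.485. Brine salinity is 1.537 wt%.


P_sat = 10^(A - B/(C + T)) / 760 * 0.101325
P_sat = 10^(8.14019 - 1810.94/(244.485 + 125.09)) / 760 * 0.101325
P_sat = 0.2317566 MPa
Convert: 0.2317566 MPa * 10.0 = 2.3176 bar
P_sat = 2.3176 bar


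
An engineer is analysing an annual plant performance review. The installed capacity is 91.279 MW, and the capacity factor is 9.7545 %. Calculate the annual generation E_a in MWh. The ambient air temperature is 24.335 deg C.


E_a = CF / 100 * cap * 8760
E_a = 9.7545 / 100 * 91.279 * 8760
E_a = 77997 MWh


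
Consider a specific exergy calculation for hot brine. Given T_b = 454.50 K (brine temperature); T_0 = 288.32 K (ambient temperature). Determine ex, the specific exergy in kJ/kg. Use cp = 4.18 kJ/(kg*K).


ex = cp * ((T_b - T_0) - T_0 * ln(T_b/T_0))
ex = 4.18 * ((454.50 - 288.32) - 288.32 * ln(454.50/288.32))
ex = 146.12 kJ/kg


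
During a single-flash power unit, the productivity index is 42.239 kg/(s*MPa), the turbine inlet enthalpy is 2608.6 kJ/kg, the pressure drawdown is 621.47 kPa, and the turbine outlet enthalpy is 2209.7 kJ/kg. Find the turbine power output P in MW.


Step 1: mdot = PI * dP / 1000 = 42.239 * 621.47 / 1000 = 26.25027 kg/s
Step 2: P = mdot*(h_in - h_out)/1000 = 26.25027*(2608.6 - 2209.7)/1000 = 10.471 MW
P = 10.471 MW


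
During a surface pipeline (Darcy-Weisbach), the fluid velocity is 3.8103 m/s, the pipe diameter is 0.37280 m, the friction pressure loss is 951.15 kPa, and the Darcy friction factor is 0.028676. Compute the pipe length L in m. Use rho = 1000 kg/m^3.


L = dP*1000*D / (f*rho*vel^2/2)
L = 951.15*1000*0.37280 / (0.028676*1000*3.8103^2/2)
L = 1703.4 m


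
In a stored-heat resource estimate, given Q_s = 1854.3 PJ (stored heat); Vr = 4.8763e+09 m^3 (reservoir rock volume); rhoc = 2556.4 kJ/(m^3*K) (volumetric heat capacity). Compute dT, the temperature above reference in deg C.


dT = Q_s * 1e12 / (Vr * rhoc)
dT = 1854.3 * 1e12 / (4.8763e+09 * 2556.4)
dT = 148.7513 K
Convert (temperature difference, 1 K = 1 deg C): 148.7513 K = 148.7513 deg C
dT = 148.75 deg C


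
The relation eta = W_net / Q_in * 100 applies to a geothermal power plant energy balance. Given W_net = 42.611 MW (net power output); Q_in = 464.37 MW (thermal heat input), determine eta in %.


eta = W_net / Q_in * 100
eta = 42.611 / 464.37 * 100
eta = 9.1761 %


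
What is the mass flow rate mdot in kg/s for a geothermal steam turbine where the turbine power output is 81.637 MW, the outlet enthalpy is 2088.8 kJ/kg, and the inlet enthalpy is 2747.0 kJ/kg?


mdot = P * 1000 / (h_in - h_out)
mdot = 81.637 * 1000 / (2747.0 - 2088.8)
mdot = 124.03 kg/s


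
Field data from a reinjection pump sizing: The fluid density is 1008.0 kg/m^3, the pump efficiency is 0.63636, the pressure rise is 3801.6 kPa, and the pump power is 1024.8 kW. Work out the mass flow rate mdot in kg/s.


mdot = P_pump * rho * eta / dP
mdot = 1024.8 * 1008.0 * 0.63636 / 3801.6
mdot = 172.92 kg/s


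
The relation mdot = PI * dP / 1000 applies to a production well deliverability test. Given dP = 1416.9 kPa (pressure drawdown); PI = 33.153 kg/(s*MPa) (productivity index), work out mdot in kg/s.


mdot = PI * dP / 1000
mdot = 33.153 * 1416.9 / 1000
mdot = 46.974 kg/s


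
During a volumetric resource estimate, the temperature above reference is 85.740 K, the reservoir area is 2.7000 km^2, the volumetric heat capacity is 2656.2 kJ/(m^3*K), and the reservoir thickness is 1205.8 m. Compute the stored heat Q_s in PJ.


Step 1: Vr = A*1e6*hr = 2.7*1e6*1205.8 = 3.255660e+09 m^3
Step 2: Q_s = Vr*rhoc*dT/1e12 = 3.255660e+09*2656.2*85.74/1e12 = 741.45 PJ
Q_s = 741.45 PJ


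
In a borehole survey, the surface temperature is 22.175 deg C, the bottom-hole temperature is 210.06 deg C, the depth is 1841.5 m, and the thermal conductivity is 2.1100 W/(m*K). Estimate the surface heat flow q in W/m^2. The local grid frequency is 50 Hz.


Step 1: grad = (T_d - T_surf)/d * 1000 = (210.06 - 22.175)/1841.5 * 1000 = 102.0282 deg C/km
Step 2: q = k * grad / 1000 = 2.11 * 102.0282 / 1000 = 0.21528 W/m^2
q = 0.21528 W/m^2


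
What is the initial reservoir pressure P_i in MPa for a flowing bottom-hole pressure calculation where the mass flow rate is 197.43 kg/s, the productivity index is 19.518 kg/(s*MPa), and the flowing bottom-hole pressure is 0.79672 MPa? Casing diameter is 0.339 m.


P_i = P_wf + mdot / PI
P_i = 0.79672 + 197.43 / 19.518
P_i = 10.912 MPa


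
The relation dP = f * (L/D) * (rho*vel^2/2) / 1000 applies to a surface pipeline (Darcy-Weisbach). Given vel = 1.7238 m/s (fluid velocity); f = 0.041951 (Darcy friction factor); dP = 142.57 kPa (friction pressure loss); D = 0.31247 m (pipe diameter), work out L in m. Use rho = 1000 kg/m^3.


L = dP*1000*D / (f*rho*vel^2/2)
L = 142.57*1000*0.31247 / (0.041951*1000*1.7238^2/2)
L = 714.74 m


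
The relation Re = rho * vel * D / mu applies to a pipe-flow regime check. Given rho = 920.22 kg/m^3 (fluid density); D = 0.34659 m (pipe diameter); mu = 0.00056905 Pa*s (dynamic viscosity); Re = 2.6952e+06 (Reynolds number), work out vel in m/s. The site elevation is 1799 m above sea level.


vel = Re * mu / (rho * D)
vel = 2.6952e+06 * 0.00056905 / (920.22 * 0.34659)
vel = 4.8088 m/s


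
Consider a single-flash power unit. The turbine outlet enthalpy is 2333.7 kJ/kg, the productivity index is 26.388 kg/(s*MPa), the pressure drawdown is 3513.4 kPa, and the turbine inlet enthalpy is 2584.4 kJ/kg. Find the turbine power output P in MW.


Step 1: mdot = PI * dP / 1000 = 26.388 * 3513.4 / 1000 = 92.71160 kg/s
Step 2: P = mdot*(h_in - h_out)/1000 = 92.71160*(2584.4 - 2333.7)/1000 = 23.243 MW
P = 23.243 MW


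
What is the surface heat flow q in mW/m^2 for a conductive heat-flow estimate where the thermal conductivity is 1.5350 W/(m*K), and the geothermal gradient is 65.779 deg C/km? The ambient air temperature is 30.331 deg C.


q = k * grad / 1000
q = 1.5350 * 65.779 / 1000
q = 0.1009708 W/m^2
Convert: 0.1009708 W/m^2 * 1000.0 = 100.97 mW/m^2
q = 100.97 mW/m^2


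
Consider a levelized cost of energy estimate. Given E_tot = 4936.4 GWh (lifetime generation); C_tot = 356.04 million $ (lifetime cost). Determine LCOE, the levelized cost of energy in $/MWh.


LCOE = C_tot / E_tot * 100
LCOE = 356.04 / 4936.4 * 100
LCOE = 7.212544 cents/kWh
Convert: 7.212544 cents/kWh * 10.0 = 72.125 $/MWh
LCOE = 72.125 $/MWh


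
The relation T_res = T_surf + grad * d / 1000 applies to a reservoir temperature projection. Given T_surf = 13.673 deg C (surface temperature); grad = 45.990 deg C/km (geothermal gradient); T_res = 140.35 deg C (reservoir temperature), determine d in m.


d = (T_res - T_surf) / grad * 1000
d = (140.35 - 13.673) / 45.990 * 1000
d = 2754.4 m


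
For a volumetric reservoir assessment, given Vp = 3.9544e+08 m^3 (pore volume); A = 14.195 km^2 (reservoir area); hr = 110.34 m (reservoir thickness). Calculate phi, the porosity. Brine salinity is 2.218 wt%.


phi = Vp / (A * 1e6 * hr)
phi = 3.9544e+08 / (14.195 * 1e6 * 110.34)
phi = 0.25247


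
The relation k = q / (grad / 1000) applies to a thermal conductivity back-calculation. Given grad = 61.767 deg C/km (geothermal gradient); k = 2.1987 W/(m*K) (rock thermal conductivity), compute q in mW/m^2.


q = k * grad / 1000
q = 2.1987 * 61.767 / 1000
q = 0.1358071 W/m^2
Convert: 0.1358071 W/m^2 * 1000.0 = 135.81 mW/m^2
q = 135.81 mW/m^2


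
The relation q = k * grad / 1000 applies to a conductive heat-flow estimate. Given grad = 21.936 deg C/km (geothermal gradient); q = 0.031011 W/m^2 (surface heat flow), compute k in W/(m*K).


k = q * 1000 / grad
k = 0.031011 * 1000 / 21.936
k = 1.4137 W/(m*K)


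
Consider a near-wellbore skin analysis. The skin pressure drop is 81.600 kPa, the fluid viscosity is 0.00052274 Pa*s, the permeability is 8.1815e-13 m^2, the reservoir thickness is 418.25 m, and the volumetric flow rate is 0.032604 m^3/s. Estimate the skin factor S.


S = dP_s * 1000 * 2*pi*k*hr / (q*mu)
S = 81.600 * 1000 * 2*pi*8.1815e-13*418.25 / (0.032604*0.00052274)
S = 10.294


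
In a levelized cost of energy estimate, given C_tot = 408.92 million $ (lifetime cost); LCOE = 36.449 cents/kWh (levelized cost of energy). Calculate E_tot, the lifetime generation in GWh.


E_tot = C_tot / LCOE * 100
E_tot = 408.92 / 36.449 * 100
E_tot = 1121.9 GWh


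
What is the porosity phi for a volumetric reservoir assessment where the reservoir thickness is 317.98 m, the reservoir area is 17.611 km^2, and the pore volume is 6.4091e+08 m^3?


phi = Vp / (A * 1e6 * hr)
phi = 6.4091e+08 / (17.611 * 1e6 * 317.98)
phi = 0.11445


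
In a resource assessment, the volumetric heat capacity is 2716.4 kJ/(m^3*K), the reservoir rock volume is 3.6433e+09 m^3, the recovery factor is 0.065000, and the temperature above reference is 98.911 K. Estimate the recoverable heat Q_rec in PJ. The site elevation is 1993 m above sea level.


Step 1: Q_s = Vr*rhoc*dT/1e12 = 3.6433e+09*2716.4*98.911/1e12 = 978.8885 PJ
Step 2: Q_rec = Q_s * RF = 978.8885 * 0.065 = 63.628 PJ
Q_rec = 63.628 PJ


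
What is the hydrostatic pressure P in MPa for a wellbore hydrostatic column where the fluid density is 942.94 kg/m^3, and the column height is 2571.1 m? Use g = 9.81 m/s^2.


P = rho * g * h / 1e6
P = 942.94 * 9.81 * 2571.1 / 1e6
P = 23.783 MPa


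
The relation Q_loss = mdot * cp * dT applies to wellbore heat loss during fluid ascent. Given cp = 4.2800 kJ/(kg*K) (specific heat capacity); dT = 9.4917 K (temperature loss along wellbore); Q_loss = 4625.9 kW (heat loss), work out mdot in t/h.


mdot = Q_loss / (cp * dT)
mdot = 4625.9 / (4.2800 * 9.4917)
mdot = 113.8698 kg/s
Convert: 113.8698 kg/s * 3.6 = 409.93 t/h
mdot = 409.93 t/h


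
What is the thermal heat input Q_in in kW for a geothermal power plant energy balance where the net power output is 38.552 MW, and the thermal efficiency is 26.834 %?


Q_in = W_net / (eta / 100)
Q_in = 38.552 / (26.834 / 100)
Q_in = 143.6685 MW
Convert: 143.6685 MW * 1000.0 = 1.4367e+05 kW
Q_in = 1.4367e+05 kW


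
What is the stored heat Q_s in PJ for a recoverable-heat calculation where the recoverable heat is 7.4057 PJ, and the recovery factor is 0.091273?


Q_s = Q_rec / RF
Q_s = 7.4057 / 0.091273
Q_s = 81.138 PJ


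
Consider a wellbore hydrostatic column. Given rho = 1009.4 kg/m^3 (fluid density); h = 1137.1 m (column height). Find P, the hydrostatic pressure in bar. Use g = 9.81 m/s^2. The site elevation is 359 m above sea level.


P = rho * g * h / 1e6
P = 1009.4 * 9.81 * 1137.1 / 1e6
P = 11.25981 MPa
Convert: 11.25981 MPa * 10.0 = 112.60 bar
P = 112.60 bar


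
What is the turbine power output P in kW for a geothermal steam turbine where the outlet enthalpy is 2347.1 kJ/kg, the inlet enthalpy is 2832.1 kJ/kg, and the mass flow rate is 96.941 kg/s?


P = mdot * (h_in - h_out) / 1000
P = 96.941 * (2832.1 - 2347.1) / 1000
P = 47.01638 MW
Convert: 47.01638 MW * 1000.0 = 47016 kW
P = 47016 kW


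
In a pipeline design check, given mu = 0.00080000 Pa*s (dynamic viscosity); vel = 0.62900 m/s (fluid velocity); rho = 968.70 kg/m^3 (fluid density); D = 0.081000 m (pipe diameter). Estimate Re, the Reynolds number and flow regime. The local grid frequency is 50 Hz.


Step 1: Re = rho*vel*D/mu = 968.7*0.629*0.081/0.0008 = 61693
Step 2: Re = 61693 > 4000, so flow is turbulent.
Re = 61693 (turbulent)


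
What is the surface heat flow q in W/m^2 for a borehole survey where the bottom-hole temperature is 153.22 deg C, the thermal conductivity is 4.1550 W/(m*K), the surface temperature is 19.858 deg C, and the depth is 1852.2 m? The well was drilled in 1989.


Step 1: grad = (T_d - T_surf)/d * 1000 = (153.22 - 19.858)/1852.2 * 1000 = 72.00194 deg C/km
Step 2: q = k * grad / 1000 = 4.155 * 72.00194 / 1000 = 0.29917 W/m^2
q = 0.29917 W/m^2


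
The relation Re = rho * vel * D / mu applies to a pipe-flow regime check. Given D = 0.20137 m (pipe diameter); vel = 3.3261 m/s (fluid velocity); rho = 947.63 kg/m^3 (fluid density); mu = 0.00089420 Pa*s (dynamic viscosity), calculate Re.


Re = rho * vel * D / mu
Re = 947.63 * 3.3261 * 0.20137 / 0.00089420
Re = 7.0980e+05


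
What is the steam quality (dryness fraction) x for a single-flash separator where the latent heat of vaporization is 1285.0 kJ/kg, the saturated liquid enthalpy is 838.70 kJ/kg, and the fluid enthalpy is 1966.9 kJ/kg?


x = (h - hf) / hfg
x = (1966.9 - 838.70) / 1285.0
x = 0.87798


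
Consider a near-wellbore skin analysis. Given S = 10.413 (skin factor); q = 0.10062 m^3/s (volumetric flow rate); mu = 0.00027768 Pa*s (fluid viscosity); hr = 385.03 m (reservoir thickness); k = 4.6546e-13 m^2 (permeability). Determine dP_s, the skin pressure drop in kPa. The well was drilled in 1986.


dP_s = S * q * mu / (2*pi*k*hr) / 1000
dP_s = 10.413 * 0.10062 * 0.00027768 / (2*pi*4.6546e-13*385.03) / 1000
dP_s = 258.37 kPa


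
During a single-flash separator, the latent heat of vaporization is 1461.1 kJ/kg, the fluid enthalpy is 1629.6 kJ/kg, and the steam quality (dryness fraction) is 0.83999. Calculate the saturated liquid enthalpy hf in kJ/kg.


hf = h - x * hfg
hf = 1629.6 - 0.83999 * 1461.1
hf = 402.29 kJ/kg


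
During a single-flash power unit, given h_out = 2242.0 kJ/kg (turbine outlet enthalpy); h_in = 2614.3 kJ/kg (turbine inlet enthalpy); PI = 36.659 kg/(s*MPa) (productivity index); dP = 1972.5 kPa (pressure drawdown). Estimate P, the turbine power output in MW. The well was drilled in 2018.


Step 1: mdot = PI * dP / 1000 = 36.659 * 1972.5 / 1000 = 72.30988 kg/s
Step 2: P = mdot*(h_in - h_out)/1000 = 72.30988*(2614.3 - 2242.0)/1000 = 26.921 MW
P = 26.921 MW


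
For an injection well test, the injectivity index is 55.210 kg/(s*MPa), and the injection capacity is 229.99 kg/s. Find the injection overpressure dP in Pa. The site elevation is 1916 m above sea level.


dP = mdot * 1000 / II
dP = 229.99 * 1000 / 55.210
dP = 4165.731 kPa
Convert: 4165.731 kPa * 1000.0 = 4.1657e+06 Pa
dP = 4.1657e+06 Pa


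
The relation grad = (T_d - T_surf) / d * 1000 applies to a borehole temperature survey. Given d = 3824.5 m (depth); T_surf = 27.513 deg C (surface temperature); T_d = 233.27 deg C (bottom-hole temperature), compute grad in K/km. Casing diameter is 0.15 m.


grad = (T_d - T_surf) / d * 1000
grad = (233.27 - 27.513) / 3824.5 * 1000
grad = 53.79971 deg C/km
Convert: 53.79971 deg C/km * 1.0 = 53.800 K/km
grad = 53.800 K/km


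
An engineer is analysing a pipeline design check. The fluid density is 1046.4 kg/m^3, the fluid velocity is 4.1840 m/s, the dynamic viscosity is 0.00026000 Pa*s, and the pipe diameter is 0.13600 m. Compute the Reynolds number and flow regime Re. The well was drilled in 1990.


Step 1: Re = rho*vel*D/mu = 1046.4*4.184*0.136/0.00026 = 2.2901e+06
Step 2: Re = 2.2901e+06 > 4000, so flow is turbulent.
Re = 2.2901e+06 (turbulent)


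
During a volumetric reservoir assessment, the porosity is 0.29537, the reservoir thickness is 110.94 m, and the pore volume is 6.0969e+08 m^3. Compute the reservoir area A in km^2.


A = Vp / (1e6 * hr * phi)
A = 6.0969e+08 / (1e6 * 110.94 * 0.29537)
A = 18.606 km^2


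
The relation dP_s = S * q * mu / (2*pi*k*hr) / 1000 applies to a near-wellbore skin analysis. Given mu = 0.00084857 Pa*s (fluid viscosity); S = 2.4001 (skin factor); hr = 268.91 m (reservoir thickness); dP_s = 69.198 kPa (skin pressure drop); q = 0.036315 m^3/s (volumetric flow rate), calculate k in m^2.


k = S*q*mu / (2*pi*dP_s*1000*hr)
k = 2.4001*0.036315*0.00084857 / (2*pi*69.198*1000*268.91)
k = 6.3259e-13 m^2


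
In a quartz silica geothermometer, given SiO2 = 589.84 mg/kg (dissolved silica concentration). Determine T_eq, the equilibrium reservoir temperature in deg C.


T_eq = 1309 / (5.19 - log10(SiO2)) - 273.15
T_eq = 1309 / (5.19 - log10(589.84)) - 273.15
T_eq = 267.92 deg C
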